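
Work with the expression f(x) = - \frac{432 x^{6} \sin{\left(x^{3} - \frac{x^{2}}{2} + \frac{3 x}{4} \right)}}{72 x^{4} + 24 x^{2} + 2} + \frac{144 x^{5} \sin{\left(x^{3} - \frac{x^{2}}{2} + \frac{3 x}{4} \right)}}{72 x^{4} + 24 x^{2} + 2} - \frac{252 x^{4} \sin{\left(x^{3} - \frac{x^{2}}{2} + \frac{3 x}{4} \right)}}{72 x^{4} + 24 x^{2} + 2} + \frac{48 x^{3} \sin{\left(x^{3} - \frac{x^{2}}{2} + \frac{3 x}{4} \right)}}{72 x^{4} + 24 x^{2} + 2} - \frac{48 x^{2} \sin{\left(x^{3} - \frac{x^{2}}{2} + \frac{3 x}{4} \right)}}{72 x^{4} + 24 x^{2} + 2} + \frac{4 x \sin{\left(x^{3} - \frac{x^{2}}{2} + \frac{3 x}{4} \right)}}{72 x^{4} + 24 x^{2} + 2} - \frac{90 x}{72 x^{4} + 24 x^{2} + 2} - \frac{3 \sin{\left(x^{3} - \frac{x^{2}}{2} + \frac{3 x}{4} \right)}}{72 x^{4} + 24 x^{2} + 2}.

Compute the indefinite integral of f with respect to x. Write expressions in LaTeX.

The integrand splits into summands that can be handled one at a time.
Check: d/dx[2 \cos{\left(x^{3} - \frac{x^{2}}{2} + \frac{3 x}{4} \right)} + \frac{5}{8 x^{2} + \frac{4}{3}}] = \frac{- 432 x^{6} \sin{\left(x^{3} - \frac{x^{2}}{2} + \frac{3 x}{4} \right)} + 144 x^{5} \sin{\left(x^{3} - \frac{x^{2}}{2} + \frac{3 x}{4} \right)} - 252 x^{4} \sin{\left(x^{3} - \frac{x^{2}}{2} + \frac{3 x}{4} \right)} + 48 x^{3} \sin{\left(x^{3} - \frac{x^{2}}{2} + \frac{3 x}{4} \right)} - 48 x^{2} \sin{\left(x^{3} - \frac{x^{2}}{2} + \frac{3 x}{4} \right)} + 4 x \sin{\left(x^{3} - \frac{x^{2}}{2} + \frac{3 x}{4} \right)} - 90 x - 3 \sin{\left(x^{3} - \frac{x^{2}}{2} + \frac{3 x}{4} \right)}}{72 x^{4} + 24 x^{2} + 2}, which equals f(x).

F(x) = 2 \cos{\left(x^{3} - \frac{x^{2}}{2} + \frac{3 x}{4} \right)} + \frac{5}{8 x^{2} + \frac{4}{3}} + C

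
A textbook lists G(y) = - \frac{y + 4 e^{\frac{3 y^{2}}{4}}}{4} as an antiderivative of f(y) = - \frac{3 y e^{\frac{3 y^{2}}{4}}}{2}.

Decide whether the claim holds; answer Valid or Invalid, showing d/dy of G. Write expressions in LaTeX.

Invalid: d/dy[G] - f = - \frac{1}{4}, which is not 0.

d/dy[G] = - \frac{3 y e^{\frac{3 y^{2}}{4}}}{2} - \frac{1}{4}
d/dy[G] - f(y) = - \frac{1}{4} != 0.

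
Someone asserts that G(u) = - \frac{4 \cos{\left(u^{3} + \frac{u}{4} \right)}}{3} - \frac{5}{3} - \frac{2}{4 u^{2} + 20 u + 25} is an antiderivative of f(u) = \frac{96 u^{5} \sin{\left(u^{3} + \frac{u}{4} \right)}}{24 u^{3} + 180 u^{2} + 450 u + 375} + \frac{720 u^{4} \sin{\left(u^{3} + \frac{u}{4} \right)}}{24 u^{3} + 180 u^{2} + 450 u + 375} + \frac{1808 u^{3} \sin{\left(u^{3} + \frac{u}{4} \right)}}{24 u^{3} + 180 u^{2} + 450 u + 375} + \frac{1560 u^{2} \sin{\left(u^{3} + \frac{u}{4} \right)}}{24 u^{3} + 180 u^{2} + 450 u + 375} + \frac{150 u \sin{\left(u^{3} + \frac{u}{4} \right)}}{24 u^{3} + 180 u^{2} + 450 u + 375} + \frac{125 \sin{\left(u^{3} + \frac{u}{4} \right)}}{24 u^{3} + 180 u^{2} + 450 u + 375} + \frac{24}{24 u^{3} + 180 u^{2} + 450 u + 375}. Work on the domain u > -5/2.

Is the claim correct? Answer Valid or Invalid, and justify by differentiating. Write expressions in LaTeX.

Valid: G'(u) = f(u).

d/du[G] = \frac{96 u^{5} \sin{\left(u^{3} + \frac{u}{4} \right)} + 720 u^{4} \sin{\left(u^{3} + \frac{u}{4} \right)} + 1808 u^{3} \sin{\left(u^{3} + \frac{u}{4} \right)} + 1560 u^{2} \sin{\left(u^{3} + \frac{u}{4} \right)} + 150 u \sin{\left(u^{3} + \frac{u}{4} \right)} + 125 \sin{\left(u^{3} + \frac{u}{4} \right)} + 24}{24 u^{3} + 180 u^{2} + 450 u + 375}
This equals f(u) exactly, so the claim holds.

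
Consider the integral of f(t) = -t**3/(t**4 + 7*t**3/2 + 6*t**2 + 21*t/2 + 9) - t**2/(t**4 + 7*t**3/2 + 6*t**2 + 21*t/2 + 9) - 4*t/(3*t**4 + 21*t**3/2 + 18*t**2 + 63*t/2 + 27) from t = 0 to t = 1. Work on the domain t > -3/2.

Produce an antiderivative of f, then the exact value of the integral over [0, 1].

Antiderivative: F(t) = (75*log(t + 3/2) - 120*log(t + 2) - 9*log(t**2 + 3) + 10*sqrt(3)*atan(sqrt(3)*t/3))/63; value = -37*log(3)/21 - 25*log(3/2)/21 - log(4)/7 + 5*sqrt(3)*pi/189 + 25*log(5/2)/21 + 40*log(2)/21

The denominator factors as 3*(t + 2)*(2*t + 3)*(t**2 + 3); partial fractions split f into directly integrable pieces: -2*(3*t - 5)/(21*(t**2 + 3)) + 50/(21*(2*t + 3)) - 40/(21*(t + 2)).
F(t) = (75*log(t + 3/2) - 120*log(t + 2) - 9*log(t**2 + 3) + 10*sqrt(3)*atan(sqrt(3)*t/3))/63 is an antiderivative of f.
Check: d/dt[(75*log(t + 3/2) - 120*log(t + 2) - 9*log(t**2 + 3) + 10*sqrt(3)*atan(sqrt(3)*t/3))/63] = (-6*t**3 - 6*t**2 - 8*t)/(6*t**4 + 21*t**3 + 36*t**2 + 63*t + 54), which equals f(t).
F(1) = -40*log(3)/21 - log(4)/7 + 5*sqrt(3)*pi/189 + 25*log(5/2)/21; F(0) = -40*log(2)/21 - log(3)/7 + 25*log(3/2)/21.
Integral = F(1) - F(0) = -37*log(3)/21 - 25*log(3/2)/21 - log(4)/7 + 5*sqrt(3)*pi/189 + 25*log(5/2)/21 + 40*log(2)/21.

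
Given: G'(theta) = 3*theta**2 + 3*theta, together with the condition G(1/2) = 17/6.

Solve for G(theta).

G(theta) = theta**3 + 3*theta**2/2 + 7/3

The integrand splits into summands that can be handled one at a time.
A general antiderivative is theta**3 + 3*theta**2/2 + 4/3 + C.
The condition gives C = 17/6 - (11/6) = 1.
So G(theta) = theta**3 + 3*theta**2/2 + 7/3.
Check: d/dtheta[theta**3 + 3*theta**2/2 + 7/3] = 3*theta**2 + 3*theta = G'(theta).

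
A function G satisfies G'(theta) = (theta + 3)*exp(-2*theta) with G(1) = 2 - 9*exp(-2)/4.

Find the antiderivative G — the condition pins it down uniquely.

G(theta) = (-2*theta + 8*exp(2*theta) - 7)*exp(-2*theta)/4

Recognize the product-rule pattern: G'(theta) = u'v + uv' with u = -theta/2 - 7/4, v = exp(-2*theta), so integration by parts undoes it.
A general antiderivative is (-2*theta - 7)*exp(-2*theta)/4 + C.
The condition gives C = 2 - 9*exp(-2)/4 - (-9*exp(-2)/4) = 2.
So G(theta) = (-2*theta + 8*exp(2*theta) - 7)*exp(-2*theta)/4.
Check: d/dtheta[(-2*theta + 8*exp(2*theta) - 7)*exp(-2*theta)/4] = (theta + 3)*exp(-2*theta) = G'(theta).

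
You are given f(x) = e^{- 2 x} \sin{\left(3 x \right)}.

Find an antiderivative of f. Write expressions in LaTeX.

An antiderivative is F(x) = \frac{\left(- 2 \sin{\left(3 x \right)} - 3 \cos{\left(3 x \right)}\right) e^{- 2 x}}{13}.

Whatever form F(x) takes, F'(x) = f(x) is non-negotiable.
Check: d/dx[\frac{\left(- 2 \sin{\left(3 x \right)} - 3 \cos{\left(3 x \right)}\right) e^{- 2 x}}{13}] = e^{- 2 x} \sin{\left(3 x \right)} = f(x).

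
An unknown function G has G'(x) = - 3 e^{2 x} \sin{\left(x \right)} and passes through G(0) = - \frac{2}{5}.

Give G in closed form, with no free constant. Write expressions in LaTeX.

The proposed G(x) is checked by its d/dx: the result must match the given G'(x).
A general antiderivative is - \frac{6 e^{2 x} \sin{\left(x \right)}}{5} + \frac{3 e^{2 x} \cos{\left(x \right)}}{5} + C.
The condition gives C = - \frac{2}{5} - (\frac{3}{5}) = -1.
So G(x) = \frac{- 6 e^{2 x} \sin{\left(x \right)} + 3 e^{2 x} \cos{\left(x \right)} - 5}{5}.
Check: d/dx[\frac{- 6 e^{2 x} \sin{\left(x \right)} + 3 e^{2 x} \cos{\left(x \right)} - 5}{5}] = - 3 e^{2 x} \sin{\left(x \right)} = G'(x).

G(x) = \frac{- 6 e^{2 x} \sin{\left(x \right)} + 3 e^{2 x} \cos{\left(x \right)} - 5}{5}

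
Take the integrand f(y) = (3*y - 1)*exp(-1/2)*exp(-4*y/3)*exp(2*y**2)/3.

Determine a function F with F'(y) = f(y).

f matches the chain-rule pattern g'(h)*h' with inner function h(y) = 2*y**2 - 4*y/3 - 1/2; substituting u = h(y) collapses the integral.
Check: d/dy[exp(-1/2)*exp(-4*y/3)*exp(2*y**2)/4] = (3*y*exp(2*y**2) - exp(2*y**2))*exp(-1/2)*exp(-4*y/3)/3, which equals f(y).

An antiderivative is F(y) = exp(-1/2)*exp(-4*y/3)*exp(2*y**2)/4.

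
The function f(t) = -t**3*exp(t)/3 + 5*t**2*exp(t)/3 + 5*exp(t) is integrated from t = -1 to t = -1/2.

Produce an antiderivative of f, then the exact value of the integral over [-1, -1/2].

Recognize the product-rule pattern: f = u'v + uv' with u = -t**3/3 + 8*t**2/3 - 16*t/3 + 31/3, v = exp(t), so integration by parts undoes it.
F(t) = (-t**3 + 8*t**2 - 16*t + 31)*exp(t)/3 is an antiderivative of f.
Check: d/dt[(-t**3 + 8*t**2 - 16*t + 31)*exp(t)/3] = -t**3*exp(t)/3 + 5*t**2*exp(t)/3 + 5*exp(t) = f(t).
F(-1/2) = 329*exp(-1/2)/24; F(-1) = 56*exp(-1)/3.
Integral = F(-1/2) - F(-1) = -56*exp(-1)/3 + 329*exp(-1/2)/24.

Antiderivative: F(t) = (-t**3 + 8*t**2 - 16*t + 31)*exp(t)/3; value = -56*exp(-1)/3 + 329*exp(-1/2)/24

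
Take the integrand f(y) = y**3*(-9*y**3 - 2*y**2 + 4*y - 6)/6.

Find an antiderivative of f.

Recover f(y) by differentiating a candidate F(y); any mismatch rules it out.
Check: d/dy[-3*y**7/14 - y**6/18 + 2*y**5/15 - y**4/4] = -3*y**6/2 - y**5/3 + 2*y**4/3 - y**3, which equals f(y).

An antiderivative is F(y) = -3*y**7/14 - y**6/18 + 2*y**5/15 - y**4/4.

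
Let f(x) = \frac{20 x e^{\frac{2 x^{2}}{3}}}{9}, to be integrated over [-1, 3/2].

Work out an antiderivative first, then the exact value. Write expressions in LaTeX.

f matches the chain-rule pattern g'(h)*h' with inner function h(x) = \frac{2 x^{2}}{3}; substituting u = h(x) collapses the integral.
F(x) = \frac{5 e^{\frac{2 x^{2}}{3}}}{3} is an antiderivative of f.
Check: d/dx[\frac{5 e^{\frac{2 x^{2}}{3}}}{3}] = \frac{20 x e^{\frac{2 x^{2}}{3}}}{9} = f(x).
F(3/2) = \frac{5 e^{\frac{3}{2}}}{3}; F(-1) = \frac{5 e^{\frac{2}{3}}}{3}.
Integral = F(3/2) - F(-1) = - \frac{5 e^{\frac{2}{3}}}{3} + \frac{5 e^{\frac{3}{2}}}{3}.

Antiderivative: F(x) = \frac{5 e^{\frac{2 x^{2}}{3}}}{3}; value = - \frac{5 e^{\frac{2}{3}}}{3} + \frac{5 e^{\frac{3}{2}}}{3}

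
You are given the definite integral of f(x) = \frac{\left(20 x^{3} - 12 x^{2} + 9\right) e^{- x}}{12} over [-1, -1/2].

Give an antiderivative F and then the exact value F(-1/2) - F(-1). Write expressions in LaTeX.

Antiderivative: F(x) = - \frac{5 x^{3} e^{- x}}{3} - 4 x^{2} e^{- x} - 8 x e^{- x} - \frac{35 e^{- x}}{4}; value = - \frac{133 e^{\frac{1}{2}}}{24} + \frac{37 e}{12}

f has the shape u'v + uv' for u = - \frac{5 x^{3}}{3} - 4 x^{2} - 8 x - \frac{35}{4} and v = e^{- x} — it is the derivative of the product u*v.
F(x) = - \frac{5 x^{3} e^{- x}}{3} - 4 x^{2} e^{- x} - 8 x e^{- x} - \frac{35 e^{- x}}{4} is an antiderivative of f.
Check: d/dx[- \frac{5 x^{3} e^{- x}}{3} - 4 x^{2} e^{- x} - 8 x e^{- x} - \frac{35 e^{- x}}{4}] = \frac{\left(20 x^{3} - 12 x^{2} + 9\right) e^{- x}}{12} = f(x).
F(-1/2) = - \frac{133 e^{\frac{1}{2}}}{24}; F(-1) = - \frac{37 e}{12}.
Integral = F(-1/2) - F(-1) = - \frac{133 e^{\frac{1}{2}}}{24} + \frac{37 e}{12}.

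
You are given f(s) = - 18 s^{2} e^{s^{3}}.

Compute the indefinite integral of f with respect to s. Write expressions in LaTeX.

F(s) = - 6 e^{s^{3}} + C

f has the shape u'v + uv' for u = - 6 e^{- 3 s} and v = e^{s^{3} + 3 s} — it is the derivative of the product u*v.
Check: d/ds[- 6 e^{s^{3}}] = - 18 s^{2} e^{s^{3}} = f(s).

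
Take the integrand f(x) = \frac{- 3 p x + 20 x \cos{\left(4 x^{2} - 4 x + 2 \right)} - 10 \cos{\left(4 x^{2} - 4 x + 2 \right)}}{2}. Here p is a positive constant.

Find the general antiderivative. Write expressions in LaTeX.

Since d/dx undoes antidifferentiation here, F'(x) = f(x) is required of F(x).
Check: d/dx[- \frac{3 p x^{2}}{4} + \frac{5 \sin{\left(4 x^{2} - 4 x + 2 \right)}}{4}] = - \frac{3 p x}{2} + 10 x \cos{\left(4 x^{2} - 4 x + 2 \right)} - 5 \cos{\left(4 x^{2} - 4 x + 2 \right)}, which equals f(x).

F(x) = - \frac{3 p x^{2}}{4} + \frac{5 \sin{\left(4 x^{2} - 4 x + 2 \right)}}{4} + C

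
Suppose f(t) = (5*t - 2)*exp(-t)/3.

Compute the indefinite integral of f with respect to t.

F(t) = -(5*t + 3)*exp(-t)/3 + C

f has the shape u'v + uv' for u = -5*t/3 - 1 and v = exp(-t) — it is the derivative of the product u*v.
Check: d/dt[-(5*t + 3)*exp(-t)/3] = (5*t - 2)*exp(-t)/3 = f(t).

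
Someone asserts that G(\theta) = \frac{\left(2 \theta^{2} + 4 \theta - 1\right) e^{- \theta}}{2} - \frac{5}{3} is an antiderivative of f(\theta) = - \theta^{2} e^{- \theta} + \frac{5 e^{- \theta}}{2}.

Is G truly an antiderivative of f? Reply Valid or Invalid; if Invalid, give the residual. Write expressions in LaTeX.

d/d\theta[G] = \frac{\left(5 - 2 \theta^{2}\right) e^{- \theta}}{2}
This equals f(\theta) exactly, so the claim holds.

Valid: G'(\theta) = f(\theta).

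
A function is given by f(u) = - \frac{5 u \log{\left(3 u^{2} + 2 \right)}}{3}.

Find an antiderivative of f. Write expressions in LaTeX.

An antiderivative F(u) passes only if d/du[F] lands on f(u) exactly.
Check: d/du[- \frac{5 u^{2} \log{\left(3 u^{2} + 2 \right)}}{6} + \frac{5 u^{2}}{6} - \frac{5 \log{\left(3 u^{2} + 2 \right)}}{9}] = - \frac{5 u \log{\left(3 u^{2} + 2 \right)}}{3} = f(u).

An antiderivative is F(u) = - \frac{5 u^{2} \log{\left(3 u^{2} + 2 \right)}}{6} + \frac{5 u^{2}}{6} - \frac{5 \log{\left(3 u^{2} + 2 \right)}}{9}.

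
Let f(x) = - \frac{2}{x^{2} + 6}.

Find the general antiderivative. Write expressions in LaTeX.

F(x) = - \frac{\sqrt{6} \operatorname{atan}{\left(\frac{\sqrt{6} x}{6} \right)}}{3} + C

Differentiate the proposed F(x) back; it has to land on f(x) exactly.
Check: d/dx[- \frac{\sqrt{6} \operatorname{atan}{\left(\frac{\sqrt{6} x}{6} \right)}}{3}] = - \frac{2}{x^{2} + 6} = f(x).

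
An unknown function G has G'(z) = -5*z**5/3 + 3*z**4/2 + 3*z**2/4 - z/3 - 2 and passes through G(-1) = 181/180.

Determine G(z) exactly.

Integrate term by term and add the pieces.
A general antiderivative is -5*z**6/18 + 3*z**5/10 + z**3/4 - z**2/6 - 2*z + C.
The condition gives C = 181/180 - (181/180) = 0.
So G(z) = -5*z**6/18 + 3*z**5/10 + z**3/4 - z**2/6 - 2*z.
Check: d/dz[-5*z**6/18 + 3*z**5/10 + z**3/4 - z**2/6 - 2*z] = -5*z**5/3 + 3*z**4/2 + 3*z**2/4 - z/3 - 2 = G'(z).

G(z) = -5*z**6/18 + 3*z**5/10 + z**3/4 - z**2/6 - 2*z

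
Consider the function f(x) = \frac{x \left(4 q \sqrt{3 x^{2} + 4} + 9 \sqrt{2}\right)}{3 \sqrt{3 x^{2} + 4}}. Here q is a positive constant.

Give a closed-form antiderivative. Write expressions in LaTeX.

An antiderivative is F(x) = \frac{2 q x^{2} + 3 \sqrt{2} \sqrt{3 x^{2} + 4}}{3}.

Any candidate F(x) must reproduce f(x) exactly when differentiated.
Check: d/dx[\frac{2 q x^{2} + 3 \sqrt{2} \sqrt{3 x^{2} + 4}}{3}] = \frac{4 q x \sqrt{3 x^{2} + 4} + 9 \sqrt{2} x}{3 \sqrt{3 x^{2} + 4}}, which equals f(x).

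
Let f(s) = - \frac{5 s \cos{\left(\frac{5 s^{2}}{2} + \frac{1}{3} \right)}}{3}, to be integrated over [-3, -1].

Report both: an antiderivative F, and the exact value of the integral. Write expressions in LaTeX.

Antiderivative: F(s) = - \frac{\sin{\left(\frac{5 s^{2}}{2} + \frac{1}{3} \right)}}{3}; value = \frac{\sin{\left(\frac{137}{6} \right)}}{3} - \frac{\sin{\left(\frac{17}{6} \right)}}{3}

The substitution u = \frac{5 s^{2}}{2} + \frac{1}{3} works: f is exactly (dF/du)*(du/ds) for that inner function.
F(s) = - \frac{\sin{\left(\frac{5 s^{2}}{2} + \frac{1}{3} \right)}}{3} is an antiderivative of f.
Check: d/ds[- \frac{\sin{\left(\frac{5 s^{2}}{2} + \frac{1}{3} \right)}}{3}] = - \frac{5 s \cos{\left(\frac{5 s^{2}}{2} + \frac{1}{3} \right)}}{3} = f(s).
F(-1) = - \frac{\sin{\left(\frac{17}{6} \right)}}{3}; F(-3) = - \frac{\sin{\left(\frac{137}{6} \right)}}{3}.
Integral = F(-1) - F(-3) = \frac{\sin{\left(\frac{137}{6} \right)}}{3} - \frac{\sin{\left(\frac{17}{6} \right)}}{3}.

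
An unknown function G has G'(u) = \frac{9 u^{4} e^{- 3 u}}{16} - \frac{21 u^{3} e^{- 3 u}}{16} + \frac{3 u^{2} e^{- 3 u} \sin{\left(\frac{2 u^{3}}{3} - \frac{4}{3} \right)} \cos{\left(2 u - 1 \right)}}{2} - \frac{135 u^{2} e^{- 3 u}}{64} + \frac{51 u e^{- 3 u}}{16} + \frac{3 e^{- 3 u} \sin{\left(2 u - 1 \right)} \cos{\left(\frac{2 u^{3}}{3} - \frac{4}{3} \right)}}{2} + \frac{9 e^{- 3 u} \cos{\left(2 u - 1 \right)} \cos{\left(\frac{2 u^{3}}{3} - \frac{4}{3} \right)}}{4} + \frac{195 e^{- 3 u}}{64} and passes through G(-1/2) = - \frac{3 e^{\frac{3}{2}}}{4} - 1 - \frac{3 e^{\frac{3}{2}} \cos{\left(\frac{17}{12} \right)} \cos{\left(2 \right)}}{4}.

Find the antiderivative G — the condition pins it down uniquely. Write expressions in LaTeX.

G(u) = - \frac{3 u^{4} e^{- 3 u}}{16} + \frac{3 u^{3} e^{- 3 u}}{16} + \frac{57 u^{2} e^{- 3 u}}{64} - \frac{15 u e^{- 3 u}}{32} - 1 - \frac{3 e^{- 3 u} \cos{\left(2 u - 1 \right)} \cos{\left(\frac{2 u^{3}}{3} - \frac{4}{3} \right)}}{4} - \frac{75 e^{- 3 u}}{64}

Recognize the product-rule pattern: G'(u) = v'r + vr' with v = - \frac{3 \left(\frac{u^{2}}{2} - \frac{u}{4} - \frac{5}{4}\right)^{2}}{4} - \frac{3 \cos{\left(2 u - 1 \right)} \cos{\left(\frac{2 u^{3}}{3} - \frac{4}{3} \right)}}{4}, r = e^{- 3 u}, so integration by parts undoes it.
A general antiderivative is - \frac{3 \left(\frac{\left(\frac{u^{2}}{2} - \frac{u}{4} - \frac{5}{4}\right)^{2}}{2} + \frac{\cos{\left(2 u - 1 \right)} \cos{\left(\frac{2 u^{3}}{3} - \frac{4}{3} \right)}}{2}\right) e^{- 3 u}}{2} + C.
The condition gives C = - \frac{3 e^{\frac{3}{2}}}{4} - 1 - \frac{3 e^{\frac{3}{2}} \cos{\left(\frac{17}{12} \right)} \cos{\left(2 \right)}}{4} - (- \frac{3 e^{\frac{3}{2}}}{4} - \frac{3 e^{\frac{3}{2}} \cos{\left(\frac{17}{12} \right)} \cos{\left(2 \right)}}{4}) = -1.
So G(u) = - \frac{3 u^{4} e^{- 3 u}}{16} + \frac{3 u^{3} e^{- 3 u}}{16} + \frac{57 u^{2} e^{- 3 u}}{64} - \frac{15 u e^{- 3 u}}{32} - 1 - \frac{3 e^{- 3 u} \cos{\left(2 u - 1 \right)} \cos{\left(\frac{2 u^{3}}{3} - \frac{4}{3} \right)}}{4} - \frac{75 e^{- 3 u}}{64}.
Check: d/du[- \frac{3 u^{4} e^{- 3 u}}{16} + \frac{3 u^{3} e^{- 3 u}}{16} + \frac{57 u^{2} e^{- 3 u}}{64} - \frac{15 u e^{- 3 u}}{32} - 1 - \frac{3 e^{- 3 u} \cos{\left(2 u - 1 \right)} \cos{\left(\frac{2 u^{3}}{3} - \frac{4}{3} \right)}}{4} - \frac{75 e^{- 3 u}}{64}] = \frac{\left(36 u^{4} - 84 u^{3} + 96 u^{2} \sin{\left(\frac{2 u^{3}}{3} - \frac{4}{3} \right)} \cos{\left(2 u - 1 \right)} - 135 u^{2} + 204 u + 96 \sin{\left(2 u - 1 \right)} \cos{\left(\frac{2 u^{3}}{3} - \frac{4}{3} \right)} + 144 \cos{\left(2 u - 1 \right)} \cos{\left(\frac{2 u^{3}}{3} - \frac{4}{3} \right)} + 195\right) e^{- 3 u}}{64}, which equals G'(u).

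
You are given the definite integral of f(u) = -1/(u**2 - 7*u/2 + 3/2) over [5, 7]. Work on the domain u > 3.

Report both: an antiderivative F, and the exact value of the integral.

The denominator factors as (u - 3)*(2*u - 1); partial fractions split f into directly integrable pieces: 4/(5*(2*u - 1)) - 2/(5*(u - 3)).
F(u) = -2*log(u - 3)/5 + 2*log(u - 1/2)/5 is an antiderivative of f.
Check: d/du[-2*log(u - 3)/5 + 2*log(u - 1/2)/5] = -2/(2*u**2 - 7*u + 3), which equals f(u).
F(7) = -2*log(4)/5 + 2*log(13/2)/5; F(5) = -2*log(2)/5 + 2*log(9/2)/5.
Integral = F(7) - F(5) = -2*log(9/2)/5 - 2*log(4)/5 + 2*log(2)/5 + 2*log(13/2)/5.

Antiderivative: F(u) = -2*log(u - 3)/5 + 2*log(u - 1/2)/5; value = -2*log(9/2)/5 - 2*log(4)/5 + 2*log(2)/5 + 2*log(13/2)/5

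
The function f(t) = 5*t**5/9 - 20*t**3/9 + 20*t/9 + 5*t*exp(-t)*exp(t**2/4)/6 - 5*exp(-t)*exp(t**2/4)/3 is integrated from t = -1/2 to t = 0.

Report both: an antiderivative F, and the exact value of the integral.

Antiderivative: F(t) = 5*t**6/54 - 5*t**4/9 + 10*t**2/9 + 5*exp(-t)*exp(t**2/4)/3; value = 4915/3456 - 5*exp(9/16)/3

The integrand splits into summands that can be handled one at a time.
F(t) = 5*t**6/54 - 5*t**4/9 + 10*t**2/9 + 5*exp(-t)*exp(t**2/4)/3 is an antiderivative of f.
Check: d/dt[5*t**6/54 - 5*t**4/9 + 10*t**2/9 + 5*exp(-t)*exp(t**2/4)/3] = (10*t**5*exp(t) - 40*t**3*exp(t) + 40*t*exp(t) + 15*t*exp(t**2/4) - 30*exp(t**2/4))*exp(-t)/18, which equals f(t).
F(0) = 5/3; F(-1/2) = 845/3456 + 5*exp(9/16)/3.
Integral = F(0) - F(-1/2) = 4915/3456 - 5*exp(9/16)/3.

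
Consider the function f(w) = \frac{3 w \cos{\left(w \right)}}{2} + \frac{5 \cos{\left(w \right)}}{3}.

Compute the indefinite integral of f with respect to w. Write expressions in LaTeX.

F(w) = \frac{3 w \sin{\left(w \right)}}{2} + \frac{5 \sin{\left(w \right)}}{3} + \frac{3 \cos{\left(w \right)}}{2} + C

The integrand splits into summands that can be handled one at a time.
Check: d/dw[\frac{3 w \sin{\left(w \right)}}{2} + \frac{5 \sin{\left(w \right)}}{3} + \frac{3 \cos{\left(w \right)}}{2}] = \frac{3 w \cos{\left(w \right)}}{2} + \frac{5 \cos{\left(w \right)}}{3} = f(w).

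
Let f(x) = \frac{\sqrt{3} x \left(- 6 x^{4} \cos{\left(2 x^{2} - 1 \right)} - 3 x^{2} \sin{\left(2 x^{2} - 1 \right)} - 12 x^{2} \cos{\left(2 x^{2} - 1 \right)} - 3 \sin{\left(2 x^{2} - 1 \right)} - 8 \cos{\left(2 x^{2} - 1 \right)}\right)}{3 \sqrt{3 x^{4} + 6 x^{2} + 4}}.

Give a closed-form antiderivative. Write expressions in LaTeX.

An antiderivative is F(x) = - \frac{\sqrt{3} \sqrt{3 x^{4} + 6 x^{2} + 4} \sin{\left(2 x^{2} - 1 \right)}}{6}.

f has the shape u'v + uv' for u = - \frac{\sqrt{x^{4} + 2 x^{2} + \frac{4}{3}}}{2} and v = \sin{\left(2 x^{2} - 1 \right)} — it is the derivative of the product u*v.
Check: d/dx[- \frac{\sqrt{3} \sqrt{3 x^{4} + 6 x^{2} + 4} \sin{\left(2 x^{2} - 1 \right)}}{6}] = \frac{- 6 \sqrt{3} x^{5} \cos{\left(2 x^{2} - 1 \right)} - 3 \sqrt{3} x^{3} \sin{\left(2 x^{2} - 1 \right)} - 12 \sqrt{3} x^{3} \cos{\left(2 x^{2} - 1 \right)} - 3 \sqrt{3} x \sin{\left(2 x^{2} - 1 \right)} - 8 \sqrt{3} x \cos{\left(2 x^{2} - 1 \right)}}{3 \sqrt{3 x^{4} + 6 x^{2} + 4}}, which equals f(x).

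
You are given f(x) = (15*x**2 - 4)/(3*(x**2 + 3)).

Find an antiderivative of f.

Since d/dx undoes antidifferentiation here, F'(x) = f(x) is required of F(x).
Check: d/dx[5*x - 49*sqrt(3)*atan(sqrt(3)*x/3)/9] = (15*x**2 - 4)/(3*x**2 + 9), which equals f(x).

An antiderivative is F(x) = 5*x - 49*sqrt(3)*atan(sqrt(3)*x/3)/9.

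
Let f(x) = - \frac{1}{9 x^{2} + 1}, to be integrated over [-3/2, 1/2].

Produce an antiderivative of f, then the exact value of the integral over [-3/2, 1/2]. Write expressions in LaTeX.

Antiderivative: F(x) = - \frac{\operatorname{atan}{\left(3 x \right)}}{3}; value = - \frac{\operatorname{atan}{\left(\frac{9}{2} \right)}}{3} - \frac{\operatorname{atan}{\left(\frac{3}{2} \right)}}{3}

For F(x) to be correct the identity F'(x) - f(x) = 0 must hold.
F(x) = - \frac{\operatorname{atan}{\left(3 x \right)}}{3} is an antiderivative of f.
Check: d/dx[- \frac{\operatorname{atan}{\left(3 x \right)}}{3}] = - \frac{1}{9 x^{2} + 1} = f(x).
F(1/2) = - \frac{\operatorname{atan}{\left(\frac{3}{2} \right)}}{3}; F(-3/2) = \frac{\operatorname{atan}{\left(\frac{9}{2} \right)}}{3}.
Integral = F(1/2) - F(-3/2) = - \frac{\operatorname{atan}{\left(\frac{9}{2} \right)}}{3} - \frac{\operatorname{atan}{\left(\frac{3}{2} \right)}}{3}.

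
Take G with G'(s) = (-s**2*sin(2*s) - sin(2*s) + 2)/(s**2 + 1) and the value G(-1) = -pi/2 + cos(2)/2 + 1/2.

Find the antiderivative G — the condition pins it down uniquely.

G(s) = (cos(2*s) + 4*atan(s) + 1)/2

Check a candidate G(s) by differentiating: d/ds[G] must match the given G'(s).
A general antiderivative is cos(2*s)/2 + 2*atan(s) + C.
The condition gives C = -pi/2 + cos(2)/2 + 1/2 - (-pi/2 + cos(2)/2) = 1/2.
So G(s) = (cos(2*s) + 4*atan(s) + 1)/2.
Check: d/ds[(cos(2*s) + 4*atan(s) + 1)/2] = (-s**2*sin(2*s) - sin(2*s) + 2)/(s**2 + 1) = G'(s).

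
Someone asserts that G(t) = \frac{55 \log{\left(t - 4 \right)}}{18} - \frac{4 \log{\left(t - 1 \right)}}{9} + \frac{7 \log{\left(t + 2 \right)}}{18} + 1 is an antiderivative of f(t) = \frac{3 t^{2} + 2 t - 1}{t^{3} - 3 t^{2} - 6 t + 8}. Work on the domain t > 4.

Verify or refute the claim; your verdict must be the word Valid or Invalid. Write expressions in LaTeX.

Valid - the claim checks out under differentiation.

d/dt[G] = \frac{3 t^{2} + 2 t - 1}{t^{3} - 3 t^{2} - 6 t + 8}
This equals f(t) exactly, so the claim holds.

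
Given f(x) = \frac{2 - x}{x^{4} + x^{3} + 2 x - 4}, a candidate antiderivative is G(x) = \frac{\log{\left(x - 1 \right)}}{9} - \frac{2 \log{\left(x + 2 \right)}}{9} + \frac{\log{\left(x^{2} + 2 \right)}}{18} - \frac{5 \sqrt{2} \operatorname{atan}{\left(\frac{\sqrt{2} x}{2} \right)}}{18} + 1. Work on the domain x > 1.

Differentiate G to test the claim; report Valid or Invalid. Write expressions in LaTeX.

d/dx[G] = \frac{2 - x}{x^{4} + x^{3} + 2 x - 4}
This equals f(x) exactly, so the claim holds.

Valid: G'(x) = f(x).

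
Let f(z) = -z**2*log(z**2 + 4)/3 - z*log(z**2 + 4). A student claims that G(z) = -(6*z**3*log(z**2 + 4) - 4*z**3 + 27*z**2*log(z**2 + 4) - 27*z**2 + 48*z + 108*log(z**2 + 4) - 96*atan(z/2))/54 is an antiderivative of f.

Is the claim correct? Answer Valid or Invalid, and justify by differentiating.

Valid. The derivative of G reproduces f.

d/dz[G] = -z**2*log(z**2 + 4)/3 - z*log(z**2 + 4)
This equals f(z) exactly, so the claim holds.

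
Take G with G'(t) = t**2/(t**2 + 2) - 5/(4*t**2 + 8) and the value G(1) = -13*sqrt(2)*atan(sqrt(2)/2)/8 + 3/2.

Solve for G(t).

G(t) = t - 13*sqrt(2)*atan(sqrt(2)*t/2)/8 + 1/2

Integrate term by term and add the pieces.
A general antiderivative is t - 13*sqrt(2)*atan(sqrt(2)*t/2)/8 + C.
The condition gives C = -13*sqrt(2)*atan(sqrt(2)/2)/8 + 3/2 - (-13*sqrt(2)*atan(sqrt(2)/2)/8 + 1) = 1/2.
So G(t) = t - 13*sqrt(2)*atan(sqrt(2)*t/2)/8 + 1/2.
Check: d/dt[t - 13*sqrt(2)*atan(sqrt(2)*t/2)/8 + 1/2] = (4*t**2 - 5)/(4*t**2 + 8), which equals G'(t).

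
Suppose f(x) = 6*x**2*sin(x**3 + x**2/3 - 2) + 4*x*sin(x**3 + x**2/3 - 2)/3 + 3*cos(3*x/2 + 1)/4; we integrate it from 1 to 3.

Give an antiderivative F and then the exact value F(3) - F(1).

Antiderivative: F(x) = (sin(3*x/2 + 1) - 4*cos(x**3 + x**2/3 - 2))/2; value = sin(11/2)/2 - sin(5/2)/2 + 2*cos(2/3) - 2*cos(28)

Integrate term by term and add the pieces.
F(x) = (sin(3*x/2 + 1) - 4*cos(x**3 + x**2/3 - 2))/2 is an antiderivative of f.
Check: d/dx[(sin(3*x/2 + 1) - 4*cos(x**3 + x**2/3 - 2))/2] = 6*x**2*sin(x**3 + x**2/3 - 2) + 4*x*sin(x**3 + x**2/3 - 2)/3 + 3*cos(3*x/2 + 1)/4 = f(x).
F(3) = sin(11/2)/2 - 2*cos(28); F(1) = -2*cos(2/3) + sin(5/2)/2.
Integral = F(3) - F(1) = sin(11/2)/2 - sin(5/2)/2 + 2*cos(2/3) - 2*cos(28).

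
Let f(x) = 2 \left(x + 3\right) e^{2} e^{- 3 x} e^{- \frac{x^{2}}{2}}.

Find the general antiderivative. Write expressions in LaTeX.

The substitution u = - \frac{x^{2}}{2} - 3 x + 2 works: f is exactly (dF/du)*(du/dx) for that inner function.
Check: d/dx[- 2 e^{2} e^{- 3 x} e^{- \frac{x^{2}}{2}}] = \left(2 x e^{2} + 6 e^{2}\right) e^{- 3 x} e^{- \frac{x^{2}}{2}}, which equals f(x).

F(x) = - 2 e^{2} e^{- 3 x} e^{- \frac{x^{2}}{2}} + C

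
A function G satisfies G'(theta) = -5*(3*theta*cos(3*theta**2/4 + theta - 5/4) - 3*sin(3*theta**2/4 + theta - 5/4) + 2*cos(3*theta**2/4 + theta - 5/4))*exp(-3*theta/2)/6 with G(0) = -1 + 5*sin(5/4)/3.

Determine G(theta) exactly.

G(theta) = -1 - 5*exp(-3*theta/2)*sin(3*theta**2/4 + theta - 5/4)/3

G'(theta) has the shape u'v + uv' for u = -5*exp(-3*theta/2)/3 and v = sin(3*theta**2/4 + theta - 5/4) — it is the derivative of the product u*v.
A general antiderivative is -5*exp(-3*theta/2)*sin(3*theta**2/4 + theta - 5/4)/3 + C.
The condition gives C = -1 + 5*sin(5/4)/3 - (5*sin(5/4)/3) = -1.
So G(theta) = -1 - 5*exp(-3*theta/2)*sin(3*theta**2/4 + theta - 5/4)/3.
Check: d/dtheta[-1 - 5*exp(-3*theta/2)*sin(3*theta**2/4 + theta - 5/4)/3] = (-15*theta*cos(3*theta**2/4 + theta - 5/4) + 15*sin(3*theta**2/4 + theta - 5/4) - 10*cos(3*theta**2/4 + theta - 5/4))*exp(-3*theta/2)/6, which equals G'(theta).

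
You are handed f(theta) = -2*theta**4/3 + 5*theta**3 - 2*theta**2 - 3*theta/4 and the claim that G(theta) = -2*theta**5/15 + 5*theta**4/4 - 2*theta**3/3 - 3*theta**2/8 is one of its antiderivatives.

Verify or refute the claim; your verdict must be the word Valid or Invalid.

Valid. The derivative of G reproduces f.

d/dtheta[G] = -2*theta**4/3 + 5*theta**3 - 2*theta**2 - 3*theta/4
This equals f(theta) exactly, so the claim holds.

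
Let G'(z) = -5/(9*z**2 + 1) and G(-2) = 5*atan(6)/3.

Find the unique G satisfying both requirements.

For G(z) to be correct, d/dz[G] must agree with the stated G'(z) identically.
A general antiderivative is -5*atan(3*z)/3 + C.
The condition gives C = 5*atan(6)/3 - (5*atan(6)/3) = 0.
So G(z) = -5*atan(3*z)/3.
Check: d/dz[-5*atan(3*z)/3] = -5/(9*z**2 + 1) = G'(z).

G(z) = -5*atan(3*z)/3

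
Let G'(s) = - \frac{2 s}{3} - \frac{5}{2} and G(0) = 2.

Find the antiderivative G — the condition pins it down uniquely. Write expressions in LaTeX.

G(s) = - \frac{2 s^{2} + 15 s - 12}{6}

Differentiate the proposed G(s) back; it has to land on the given G'(s).
A general antiderivative is - \frac{s^{2}}{3} - \frac{5 s}{2} + C.
The condition gives C = 2 - (0) = 2.
So G(s) = - \frac{2 s^{2} + 15 s - 12}{6}.
Check: d/ds[- \frac{2 s^{2} + 15 s - 12}{6}] = - \frac{2 s}{3} - \frac{5}{2} = G'(s).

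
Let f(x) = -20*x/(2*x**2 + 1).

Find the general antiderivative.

f matches the chain-rule pattern g'(h)*h' with inner function h(x) = x**2 + 1/2; substituting u = h(x) collapses the integral.
Check: d/dx[-5*log(x**2 + 1/2)] = -20*x/(2*x**2 + 1) = f(x).

F(x) = -5*log(x**2 + 1/2) + C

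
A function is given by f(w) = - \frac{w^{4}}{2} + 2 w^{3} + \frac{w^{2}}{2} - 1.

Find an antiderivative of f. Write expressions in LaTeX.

An antiderivative is F(w) = - \frac{w^{5}}{10} + \frac{w^{4}}{2} + \frac{w^{3}}{6} - w.

The integrand splits into summands that can be handled one at a time.
Check: d/dw[- \frac{w^{5}}{10} + \frac{w^{4}}{2} + \frac{w^{3}}{6} - w] = - \frac{w^{4}}{2} + 2 w^{3} + \frac{w^{2}}{2} - 1 = f(w).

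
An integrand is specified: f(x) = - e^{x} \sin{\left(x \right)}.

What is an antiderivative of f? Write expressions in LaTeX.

An antiderivative is F(x) = - \frac{e^{x} \sin{\left(x \right)}}{2} + \frac{e^{x} \cos{\left(x \right)}}{2}.

Recover f(x) by differentiating a candidate F(x); any mismatch rules it out.
Check: d/dx[- \frac{e^{x} \sin{\left(x \right)}}{2} + \frac{e^{x} \cos{\left(x \right)}}{2}] = - e^{x} \sin{\left(x \right)} = f(x).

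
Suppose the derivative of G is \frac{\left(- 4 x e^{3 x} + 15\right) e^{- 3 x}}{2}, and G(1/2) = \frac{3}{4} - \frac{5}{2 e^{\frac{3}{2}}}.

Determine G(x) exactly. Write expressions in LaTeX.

G(x) = - \frac{\left(2 x^{2} e^{3 x} - 2 e^{3 x} + 5\right) e^{- 3 x}}{2}

For G(x) to be correct, d/dx[G] must agree with the stated G'(x) identically.
A general antiderivative is - x^{2} + 2 - \frac{5 e^{- 3 x}}{2} + C.
The condition gives C = \frac{3}{4} - \frac{5}{2 e^{\frac{3}{2}}} - (\frac{7}{4} - \frac{5}{2 e^{\frac{3}{2}}}) = -1.
So G(x) = - \frac{\left(2 x^{2} e^{3 x} - 2 e^{3 x} + 5\right) e^{- 3 x}}{2}.
Check: d/dx[- \frac{\left(2 x^{2} e^{3 x} - 2 e^{3 x} + 5\right) e^{- 3 x}}{2}] = \frac{\left(- 4 x e^{3 x} + 15\right) e^{- 3 x}}{2} = G'(x).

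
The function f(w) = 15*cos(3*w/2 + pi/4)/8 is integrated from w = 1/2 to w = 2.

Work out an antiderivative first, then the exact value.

Check any antiderivative F(w) by computing F'(w) and comparing it with f(w).
F(w) = 5*sin(3*w/2 + pi/4)/4 is an antiderivative of f.
Check: d/dw[5*sin(3*w/2 + pi/4)/4] = 15*cos(3*w/2 + pi/4)/8 = f(w).
F(2) = 5*sin(pi/4 + 3)/4; F(1/2) = 5*sin(3/4 + pi/4)/4.
Integral = F(2) - F(1/2) = -5*sin(3/4 + pi/4)/4 + 5*sin(pi/4 + 3)/4.

Antiderivative: F(w) = 5*sin(3*w/2 + pi/4)/4; value = -5*sin(3/4 + pi/4)/4 + 5*sin(pi/4 + 3)/4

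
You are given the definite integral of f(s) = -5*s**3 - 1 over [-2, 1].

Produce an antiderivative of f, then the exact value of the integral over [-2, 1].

Check any antiderivative F(s) by computing F'(s) and comparing it with f(s).
F(s) = -(15*s**4 + 12*s - 4)/12 is an antiderivative of f.
Check: d/ds[-(15*s**4 + 12*s - 4)/12] = -5*s**3 - 1 = f(s).
F(1) = -23/12; F(-2) = -53/3.
Integral = F(1) - F(-2) = 63/4.

Antiderivative: F(s) = -(15*s**4 + 12*s - 4)/12; value = 63/4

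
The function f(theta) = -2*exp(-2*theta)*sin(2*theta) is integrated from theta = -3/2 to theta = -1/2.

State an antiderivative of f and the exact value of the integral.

Differentiate the proposed F(theta) back; it has to land on f(theta) exactly.
F(theta) = (sin(2*theta) + cos(2*theta))*exp(-2*theta)/2 is an antiderivative of f.
Check: d/dtheta[(sin(2*theta) + cos(2*theta))*exp(-2*theta)/2] = -2*exp(-2*theta)*sin(2*theta) = f(theta).
F(-1/2) = -exp(1)*sin(1)/2 + exp(1)*cos(1)/2; F(-3/2) = exp(3)*cos(3)/2 - exp(3)*sin(3)/2.
Integral = F(-1/2) - F(-3/2) = -exp(1)*sin(1)/2 + exp(1)*cos(1)/2 + exp(3)*sin(3)/2 - exp(3)*cos(3)/2.

Antiderivative: F(theta) = (sin(2*theta) + cos(2*theta))*exp(-2*theta)/2; value = -exp(1)*sin(1)/2 + exp(1)*cos(1)/2 + exp(3)*sin(3)/2 - exp(3)*cos(3)/2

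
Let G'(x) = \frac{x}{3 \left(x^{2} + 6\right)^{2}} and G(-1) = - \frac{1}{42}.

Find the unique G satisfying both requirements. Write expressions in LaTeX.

G(x) = - \frac{1}{6 x^{2} + 36}

The substitution u = 6 x^{2} + 36 works: G'(x) is exactly (dG/du)*(du/dx) for that inner function.
A general antiderivative is - \frac{1}{6 x^{2} + 36} + C.
The condition gives C = - \frac{1}{42} - (- \frac{1}{42}) = 0.
So G(x) = - \frac{1}{6 x^{2} + 36}.
Check: d/dx[- \frac{1}{6 x^{2} + 36}] = \frac{x}{3 x^{4} + 36 x^{2} + 108}, which equals G'(x).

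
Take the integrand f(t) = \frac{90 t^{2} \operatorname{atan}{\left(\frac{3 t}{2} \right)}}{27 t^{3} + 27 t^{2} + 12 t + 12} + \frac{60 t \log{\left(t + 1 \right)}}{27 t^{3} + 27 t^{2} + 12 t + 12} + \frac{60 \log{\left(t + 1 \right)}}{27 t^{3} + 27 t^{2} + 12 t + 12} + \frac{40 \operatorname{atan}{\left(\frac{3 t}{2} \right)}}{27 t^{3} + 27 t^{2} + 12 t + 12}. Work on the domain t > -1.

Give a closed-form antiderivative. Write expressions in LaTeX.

An antiderivative is F(t) = \frac{10 \log{\left(t + 1 \right)} \operatorname{atan}{\left(\frac{3 t}{2} \right)}}{3}.

f has the shape u'v + uv' for u = \frac{10 \operatorname{atan}{\left(\frac{3 t}{2} \right)}}{3} and v = \log{\left(t + 1 \right)} — it is the derivative of the product u*v.
Check: d/dt[\frac{10 \log{\left(t + 1 \right)} \operatorname{atan}{\left(\frac{3 t}{2} \right)}}{3}] = \frac{90 t^{2} \operatorname{atan}{\left(\frac{3 t}{2} \right)} + 60 t \log{\left(t + 1 \right)} + 60 \log{\left(t + 1 \right)} + 40 \operatorname{atan}{\left(\frac{3 t}{2} \right)}}{27 t^{3} + 27 t^{2} + 12 t + 12}, which equals f(t).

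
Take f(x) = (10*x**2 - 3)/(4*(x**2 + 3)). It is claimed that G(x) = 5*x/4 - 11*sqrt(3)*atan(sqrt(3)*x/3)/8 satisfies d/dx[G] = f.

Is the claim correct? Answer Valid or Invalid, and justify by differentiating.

Invalid: d/dx[G] - f = (3 - 10*x**2)/(8*x**2 + 24), which is not 0.

d/dx[G] = (10*x**2 - 3)/(8*x**2 + 24)
d/dx[G] - f(x) = (3 - 10*x**2)/(8*x**2 + 24) != 0.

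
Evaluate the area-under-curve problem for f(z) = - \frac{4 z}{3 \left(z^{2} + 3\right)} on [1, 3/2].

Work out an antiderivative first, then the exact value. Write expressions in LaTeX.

Antiderivative: F(z) = - \frac{2 \log{\left(z^{2} + 3 \right)}}{3}; value = - \frac{2 \log{\left(\frac{21}{4} \right)}}{3} + \frac{2 \log{\left(4 \right)}}{3}

The substitution u = z^{2} + 3 works: f is exactly (dF/du)*(du/dz) for that inner function.
F(z) = - \frac{2 \log{\left(z^{2} + 3 \right)}}{3} is an antiderivative of f.
Check: d/dz[- \frac{2 \log{\left(z^{2} + 3 \right)}}{3}] = - \frac{4 z}{3 z^{2} + 9}, which equals f(z).
F(3/2) = - \frac{2 \log{\left(\frac{21}{4} \right)}}{3}; F(1) = - \frac{2 \log{\left(4 \right)}}{3}.
Integral = F(3/2) - F(1) = - \frac{2 \log{\left(\frac{21}{4} \right)}}{3} + \frac{2 \log{\left(4 \right)}}{3}.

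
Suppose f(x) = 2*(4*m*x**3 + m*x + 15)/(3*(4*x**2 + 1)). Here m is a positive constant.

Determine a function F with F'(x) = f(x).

Check any antiderivative F(x) by computing F'(x) and comparing it with f(x).
Check: d/dx[m*x**2/3 + 5*atan(2*x)] = (8*m*x**3 + 2*m*x + 30)/(12*x**2 + 3), which equals f(x).

An antiderivative is F(x) = m*x**2/3 + 5*atan(2*x).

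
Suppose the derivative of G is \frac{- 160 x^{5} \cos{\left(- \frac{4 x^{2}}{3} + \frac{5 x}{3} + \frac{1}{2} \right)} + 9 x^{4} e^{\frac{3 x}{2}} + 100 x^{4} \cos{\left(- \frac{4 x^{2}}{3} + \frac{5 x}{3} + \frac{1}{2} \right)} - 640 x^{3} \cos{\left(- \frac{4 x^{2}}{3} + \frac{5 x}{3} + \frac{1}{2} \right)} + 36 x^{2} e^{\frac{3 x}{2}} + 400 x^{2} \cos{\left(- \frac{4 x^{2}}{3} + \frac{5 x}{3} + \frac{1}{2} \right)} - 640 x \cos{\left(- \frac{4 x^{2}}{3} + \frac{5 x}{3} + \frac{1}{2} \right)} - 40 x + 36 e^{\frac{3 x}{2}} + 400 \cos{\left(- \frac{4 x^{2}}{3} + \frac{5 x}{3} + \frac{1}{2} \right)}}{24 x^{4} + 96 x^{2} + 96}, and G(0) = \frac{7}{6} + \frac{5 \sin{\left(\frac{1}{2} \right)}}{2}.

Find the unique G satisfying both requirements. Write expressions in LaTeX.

A first test for any G(x): its x-derivative must equal the given G'(x).
A general antiderivative is \frac{e^{\frac{3 x}{2}}}{4} + \frac{5 \sin{\left(- \frac{4 x^{2}}{3} + \frac{5 x}{3} + \frac{1}{2} \right)}}{2} + \frac{5}{4 \left(\frac{3 x^{2}}{2} + 3\right)} + C.
The condition gives C = \frac{7}{6} + \frac{5 \sin{\left(\frac{1}{2} \right)}}{2} - (\frac{2}{3} + \frac{5 \sin{\left(\frac{1}{2} \right)}}{2}) = \frac{1}{2}.
So G(x) = \frac{3 x^{2} e^{\frac{3 x}{2}} + 30 x^{2} \sin{\left(- \frac{4 x^{2}}{3} + \frac{5 x}{3} + \frac{1}{2} \right)} + 6 x^{2} + 6 e^{\frac{3 x}{2}} + 60 \sin{\left(- \frac{4 x^{2}}{3} + \frac{5 x}{3} + \frac{1}{2} \right)} + 22}{12 \left(x^{2} + 2\right)}.
Check: d/dx[\frac{3 x^{2} e^{\frac{3 x}{2}} + 30 x^{2} \sin{\left(- \frac{4 x^{2}}{3} + \frac{5 x}{3} + \frac{1}{2} \right)} + 6 x^{2} + 6 e^{\frac{3 x}{2}} + 60 \sin{\left(- \frac{4 x^{2}}{3} + \frac{5 x}{3} + \frac{1}{2} \right)} + 22}{12 \left(x^{2} + 2\right)}] = \frac{- 160 x^{5} \cos{\left(- \frac{4 x^{2}}{3} + \frac{5 x}{3} + \frac{1}{2} \right)} + 9 x^{4} e^{\frac{3 x}{2}} + 100 x^{4} \cos{\left(- \frac{4 x^{2}}{3} + \frac{5 x}{3} + \frac{1}{2} \right)} - 640 x^{3} \cos{\left(- \frac{4 x^{2}}{3} + \frac{5 x}{3} + \frac{1}{2} \right)} + 36 x^{2} e^{\frac{3 x}{2}} + 400 x^{2} \cos{\left(- \frac{4 x^{2}}{3} + \frac{5 x}{3} + \frac{1}{2} \right)} - 640 x \cos{\left(- \frac{4 x^{2}}{3} + \frac{5 x}{3} + \frac{1}{2} \right)} - 40 x + 36 e^{\frac{3 x}{2}} + 400 \cos{\left(- \frac{4 x^{2}}{3} + \frac{5 x}{3} + \frac{1}{2} \right)}}{24 x^{4} + 96 x^{2} + 96} = G'(x).

G(x) = \frac{3 x^{2} e^{\frac{3 x}{2}} + 30 x^{2} \sin{\left(- \frac{4 x^{2}}{3} + \frac{5 x}{3} + \frac{1}{2} \right)} + 6 x^{2} + 6 e^{\frac{3 x}{2}} + 60 \sin{\left(- \frac{4 x^{2}}{3} + \frac{5 x}{3} + \frac{1}{2} \right)} + 22}{12 \left(x^{2} + 2\right)}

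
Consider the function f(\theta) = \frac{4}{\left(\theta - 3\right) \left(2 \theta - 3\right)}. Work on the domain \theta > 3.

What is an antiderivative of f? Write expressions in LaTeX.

An antiderivative is F(\theta) = \frac{4 \log{\left(\theta - 3 \right)}}{3} - \frac{4 \log{\left(\theta - \frac{3}{2} \right)}}{3}.

The denominator factors as \left(\theta - 3\right) \left(2 \theta - 3\right); partial fractions split f into directly integrable pieces: - \frac{8}{3 \left(2 \theta - 3\right)} + \frac{4}{3 \left(\theta - 3\right)}.
Check: d/d\theta[\frac{4 \log{\left(\theta - 3 \right)}}{3} - \frac{4 \log{\left(\theta - \frac{3}{2} \right)}}{3}] = \frac{4}{2 \theta^{2} - 9 \theta + 9}, which equals f(\theta).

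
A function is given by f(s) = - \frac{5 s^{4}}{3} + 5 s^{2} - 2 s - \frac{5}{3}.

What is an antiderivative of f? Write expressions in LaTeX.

Integrate term by term and add the pieces.
Check: d/ds[- \frac{s^{5}}{3} + \frac{5 s^{3}}{3} - s^{2} - \frac{5 s}{3}] = - \frac{5 s^{4}}{3} + 5 s^{2} - 2 s - \frac{5}{3} = f(s).

An antiderivative is F(s) = - \frac{s^{5}}{3} + \frac{5 s^{3}}{3} - s^{2} - \frac{5 s}{3}.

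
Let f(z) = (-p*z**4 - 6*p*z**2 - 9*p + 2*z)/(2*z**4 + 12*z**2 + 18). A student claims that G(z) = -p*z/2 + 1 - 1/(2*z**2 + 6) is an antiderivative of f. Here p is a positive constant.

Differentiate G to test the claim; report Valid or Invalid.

Valid - the claim checks out under differentiation.

d/dz[G] = (-p*z**4 - 6*p*z**2 - 9*p + 2*z)/(2*z**4 + 12*z**2 + 18)
This equals f(z) exactly, so the claim holds.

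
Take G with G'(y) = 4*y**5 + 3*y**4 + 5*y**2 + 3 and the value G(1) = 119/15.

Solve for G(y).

G(y) = 2*y**6/3 + 3*y**5/5 + 5*y**3/3 + 3*y + 2

The integrand splits into summands that can be handled one at a time.
A general antiderivative is 2*y**6/3 + 3*y**5/5 + 5*y**3/3 + 3*y + C.
The condition gives C = 119/15 - (89/15) = 2.
So G(y) = 2*y**6/3 + 3*y**5/5 + 5*y**3/3 + 3*y + 2.
Check: d/dy[2*y**6/3 + 3*y**5/5 + 5*y**3/3 + 3*y + 2] = 4*y**5 + 3*y**4 + 5*y**2 + 3 = G'(y).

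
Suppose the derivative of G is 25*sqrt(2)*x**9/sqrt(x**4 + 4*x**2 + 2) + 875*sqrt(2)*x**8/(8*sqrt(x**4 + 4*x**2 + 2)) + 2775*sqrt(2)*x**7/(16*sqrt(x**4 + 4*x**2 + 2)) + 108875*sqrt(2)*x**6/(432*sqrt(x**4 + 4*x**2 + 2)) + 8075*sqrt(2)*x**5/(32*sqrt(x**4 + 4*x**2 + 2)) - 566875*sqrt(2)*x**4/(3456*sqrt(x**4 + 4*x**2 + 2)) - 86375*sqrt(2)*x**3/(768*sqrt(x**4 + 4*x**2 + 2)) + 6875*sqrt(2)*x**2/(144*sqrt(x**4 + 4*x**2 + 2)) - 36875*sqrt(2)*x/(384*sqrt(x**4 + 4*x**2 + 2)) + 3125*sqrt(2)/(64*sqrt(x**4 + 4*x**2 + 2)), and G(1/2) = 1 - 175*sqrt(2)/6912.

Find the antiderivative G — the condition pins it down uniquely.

G(x) = (43200*sqrt(2)*x**6*sqrt(x**4 + 4*x**2 + 2) + 216000*sqrt(2)*x**5*sqrt(x**4 + 4*x**2 + 2) + 198000*sqrt(2)*x**4*sqrt(x**4 + 4*x**2 + 2) - 340000*sqrt(2)*x**3*sqrt(x**4 + 4*x**2 + 2) - 247500*sqrt(2)*x**2*sqrt(x**4 + 4*x**2 + 2) + 337500*sqrt(2)*x*sqrt(x**4 + 4*x**2 + 2) - 84375*sqrt(2)*sqrt(x**4 + 4*x**2 + 2) + 13824)/13824

Recognize the product-rule pattern: G'(x) = u'v + uv' with u = 25*sqrt(x**4/2 + 2*x**2 + 1)/4, v = (x**2 + 5*x/3 - 5/4)**3, so integration by parts undoes it.
A general antiderivative is 25*(x**2 + 5*x/3 - 5/4)**3*sqrt(x**4/2 + 2*x**2 + 1)/4 + C.
The condition gives C = 1 - 175*sqrt(2)/6912 - (-175*sqrt(2)/6912) = 1.
So G(x) = (43200*sqrt(2)*x**6*sqrt(x**4 + 4*x**2 + 2) + 216000*sqrt(2)*x**5*sqrt(x**4 + 4*x**2 + 2) + 198000*sqrt(2)*x**4*sqrt(x**4 + 4*x**2 + 2) - 340000*sqrt(2)*x**3*sqrt(x**4 + 4*x**2 + 2) - 247500*sqrt(2)*x**2*sqrt(x**4 + 4*x**2 + 2) + 337500*sqrt(2)*x*sqrt(x**4 + 4*x**2 + 2) - 84375*sqrt(2)*sqrt(x**4 + 4*x**2 + 2) + 13824)/13824.
Check: d/dx[(43200*sqrt(2)*x**6*sqrt(x**4 + 4*x**2 + 2) + 216000*sqrt(2)*x**5*sqrt(x**4 + 4*x**2 + 2) + 198000*sqrt(2)*x**4*sqrt(x**4 + 4*x**2 + 2) - 340000*sqrt(2)*x**3*sqrt(x**4 + 4*x**2 + 2) - 247500*sqrt(2)*x**2*sqrt(x**4 + 4*x**2 + 2) + 337500*sqrt(2)*x*sqrt(x**4 + 4*x**2 + 2) - 84375*sqrt(2)*sqrt(x**4 + 4*x**2 + 2) + 13824)/13824] = (172800*sqrt(2)*x**9 + 756000*sqrt(2)*x**8 + 1198800*sqrt(2)*x**7 + 1742000*sqrt(2)*x**6 + 1744200*sqrt(2)*x**5 - 1133750*sqrt(2)*x**4 - 777375*sqrt(2)*x**3 + 330000*sqrt(2)*x**2 - 663750*sqrt(2)*x + 337500*sqrt(2))/(6912*sqrt(x**4 + 4*x**2 + 2)), which equals G'(x).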